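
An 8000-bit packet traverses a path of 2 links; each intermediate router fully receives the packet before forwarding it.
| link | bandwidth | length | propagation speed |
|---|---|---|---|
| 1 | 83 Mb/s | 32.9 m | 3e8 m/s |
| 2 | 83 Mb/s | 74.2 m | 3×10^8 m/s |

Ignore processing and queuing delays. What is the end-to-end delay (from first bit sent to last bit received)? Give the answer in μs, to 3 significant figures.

193 μs

Transmission delay per hop = L/R = 8000/83000000 = 96.3855 μs; 2 hops → 192.771 μs.
Propagation delays (d/s per hop): 0.109667, 0.247333 μs; sum = 0.357 μs.
End-to-end = 193 μs.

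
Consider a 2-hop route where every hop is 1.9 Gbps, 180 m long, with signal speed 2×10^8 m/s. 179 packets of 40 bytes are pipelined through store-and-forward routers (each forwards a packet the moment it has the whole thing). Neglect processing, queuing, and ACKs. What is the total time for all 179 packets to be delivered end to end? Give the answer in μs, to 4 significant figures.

Per-hop transmission t_tx = L/R = 320/1900000000 = 0.168421 μs.
Per-hop propagation t_prop = 180/200000000 = 0.9 μs.
Pipeline fill: first packet needs 2·t_tx to clear all hops; remaining 178 packets each add one t_tx.
Total = (2+179-1)·t_tx + 2·t_prop = 180·0.168421 + 2·0.9 = 32.12 μs.

32.12 μs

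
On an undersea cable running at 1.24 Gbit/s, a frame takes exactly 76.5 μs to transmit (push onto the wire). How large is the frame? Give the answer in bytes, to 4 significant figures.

11860 bytes

L = R × t_tx = 1240000000 b/s × 7.65e-05 s = 94860 bits.
In bytes: 94860 / 8 = 11860 bytes.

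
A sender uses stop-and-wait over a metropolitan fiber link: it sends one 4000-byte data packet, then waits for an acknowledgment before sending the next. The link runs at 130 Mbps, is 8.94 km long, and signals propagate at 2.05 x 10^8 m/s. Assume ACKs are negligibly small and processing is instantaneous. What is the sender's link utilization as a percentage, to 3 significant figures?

t_tx = L/R = 32000/130000000 = 0.000246154 s.
t_prop = 8940/2.05e+08 = 4.36098e-05 s; RTT = 8.72195e-05 s.
Cycle = t_tx + RTT = 0.000333373 s.
Utilization = t_tx / cycle = 0.000246154/0.000333373 = 73.8 %.

73.8 %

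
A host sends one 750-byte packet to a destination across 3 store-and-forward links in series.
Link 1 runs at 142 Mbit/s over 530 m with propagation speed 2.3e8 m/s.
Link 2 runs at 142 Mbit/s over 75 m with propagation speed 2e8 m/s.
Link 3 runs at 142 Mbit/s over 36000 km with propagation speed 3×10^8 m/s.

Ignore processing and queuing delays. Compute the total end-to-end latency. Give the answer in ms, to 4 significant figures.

120.1 ms

L = 750 × 8 = 6000 bits.
Transmission delay per hop = L/R = 6000/142000000 = 0.0422535 ms; 3 hops → 0.126761 ms.
Propagation delays (d/s per hop): 0.00230435, 0.000375, 120 ms; sum = 120.003 ms.
End-to-end = 120.1 ms.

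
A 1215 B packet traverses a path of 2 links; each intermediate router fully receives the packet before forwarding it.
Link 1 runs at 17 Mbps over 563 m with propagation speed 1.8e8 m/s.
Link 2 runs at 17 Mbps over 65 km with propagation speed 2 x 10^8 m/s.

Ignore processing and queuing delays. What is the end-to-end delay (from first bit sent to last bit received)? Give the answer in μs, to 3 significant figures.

1470 μs

L = 1215 × 8 = 9720 bits.
Transmission delay per hop = L/R = 9720/17000000 = 571.765 μs; 2 hops → 1143.53 μs.
Propagation delays (d/s per hop): 3.12778, 325 μs; sum = 328.128 μs.
End-to-end = 1470 μs.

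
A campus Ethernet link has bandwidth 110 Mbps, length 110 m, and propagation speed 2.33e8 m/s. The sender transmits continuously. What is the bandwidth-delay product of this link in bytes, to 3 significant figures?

Propagation delay = 110 / 233000000 = 4.72103e-07 s.
BDP = R × t_prop = 110000000 × 4.72103e-07 = 51.9313 bits.
In bytes: 51.9313/8 = 6.49 bytes.

6.49 bytes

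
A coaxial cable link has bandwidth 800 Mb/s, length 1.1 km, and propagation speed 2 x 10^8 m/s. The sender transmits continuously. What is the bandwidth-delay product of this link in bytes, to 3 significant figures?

Propagation delay = 1100 / 200000000 = 5.5e-06 s.
BDP = R × t_prop = 800000000 × 5.5e-06 = 4400 bits.
In bytes: 4400/8 = 550 bytes.

550 bytes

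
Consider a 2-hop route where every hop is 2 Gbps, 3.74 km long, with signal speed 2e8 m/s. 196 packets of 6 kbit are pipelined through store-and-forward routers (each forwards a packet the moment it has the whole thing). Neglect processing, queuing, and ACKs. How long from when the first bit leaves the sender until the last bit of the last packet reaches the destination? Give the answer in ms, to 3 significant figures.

Per-hop transmission t_tx = L/R = 6000/2000000000 = 0.003 ms.
Per-hop propagation t_prop = 3740/200000000 = 0.0187 ms.
Pipeline fill: first packet needs 2·t_tx to clear all hops; remaining 195 packets each add one t_tx.
Total = (2+196-1)·t_tx + 2·t_prop = 197·0.003 + 2·0.0187 = 0.628 ms.

0.628 ms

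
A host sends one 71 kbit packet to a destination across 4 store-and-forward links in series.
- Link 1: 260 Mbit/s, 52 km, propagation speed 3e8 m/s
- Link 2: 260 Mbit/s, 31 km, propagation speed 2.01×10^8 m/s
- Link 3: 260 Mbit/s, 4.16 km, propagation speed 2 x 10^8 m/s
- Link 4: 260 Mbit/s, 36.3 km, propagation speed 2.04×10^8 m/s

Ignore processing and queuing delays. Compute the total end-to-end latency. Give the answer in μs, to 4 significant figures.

1619 μs

L = 71000 bits.
Transmission delay per hop = L/R = 71000/260000000 = 273.077 μs; 4 hops → 1092.31 μs.
Propagation delays (d/s per hop): 173.333, 154.229, 20.8, 177.941 μs; sum = 526.303 μs.
End-to-end = 1619 μs.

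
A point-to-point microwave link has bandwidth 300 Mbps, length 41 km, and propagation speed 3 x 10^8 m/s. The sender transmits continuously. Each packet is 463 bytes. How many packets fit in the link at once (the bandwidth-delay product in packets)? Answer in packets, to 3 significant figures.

11.1 packets

Propagation delay = 41000 / 300000000 = 0.000136667 s.
BDP = R × t_prop = 300000000 × 0.000136667 = 41000 bits.
In packets of 3704 bits: 11.1 packets.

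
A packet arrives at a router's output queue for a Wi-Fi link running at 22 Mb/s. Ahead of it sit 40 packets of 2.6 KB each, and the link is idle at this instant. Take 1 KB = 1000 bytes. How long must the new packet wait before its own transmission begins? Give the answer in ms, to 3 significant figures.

Each queued packet: L/R = 20800/22000000 = 0.945455 ms.
40 queued → 37.8182 ms.
Queuing delay = 37.8 ms.

37.8 ms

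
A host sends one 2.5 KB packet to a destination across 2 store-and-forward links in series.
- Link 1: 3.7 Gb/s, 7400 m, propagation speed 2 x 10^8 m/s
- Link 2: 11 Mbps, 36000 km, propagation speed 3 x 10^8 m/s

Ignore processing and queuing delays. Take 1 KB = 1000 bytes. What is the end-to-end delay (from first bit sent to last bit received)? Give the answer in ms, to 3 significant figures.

122 ms

L = 20000 bits.
Transmission delays (L/R per hop): 0.00540541, 1.81818 ms; sum = 1.82359 ms.
Propagation delays (d/s per hop): 0.037, 120 ms; sum = 120.037 ms.
End-to-end = 122 ms.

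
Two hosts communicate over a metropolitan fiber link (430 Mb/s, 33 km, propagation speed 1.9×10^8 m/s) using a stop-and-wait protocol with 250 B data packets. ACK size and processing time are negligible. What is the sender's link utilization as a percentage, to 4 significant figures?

1.321 %

t_tx = L/R = 2000/430000000 = 4.65116e-06 s.
t_prop = 33000/190000000 = 0.000173684 s; RTT = 0.000347368 s.
Cycle = t_tx + RTT = 0.00035202 s.
Utilization = t_tx / cycle = 4.65116e-06/0.00035202 = 1.321 %.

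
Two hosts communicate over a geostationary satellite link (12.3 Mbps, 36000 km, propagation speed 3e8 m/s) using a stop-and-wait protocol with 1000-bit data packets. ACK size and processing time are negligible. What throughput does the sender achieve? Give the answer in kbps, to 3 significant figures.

4.17 kbps

t_tx = L/R = 1000/12300000 = 8.13008e-05 s.
t_prop = 36000000/300000000 = 0.12 s; RTT = 0.24 s.
Cycle = t_tx + RTT = 0.240081 s.
Throughput = L / cycle = 1000 / 0.240081 = 4.17 kbps.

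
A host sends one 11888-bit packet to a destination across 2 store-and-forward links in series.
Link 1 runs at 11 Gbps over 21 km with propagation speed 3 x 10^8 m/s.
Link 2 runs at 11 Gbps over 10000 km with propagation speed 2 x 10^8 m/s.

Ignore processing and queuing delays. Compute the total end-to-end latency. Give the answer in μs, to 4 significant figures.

50070 μs

Transmission delay per hop = L/R = 11888/11000000000 = 1.08073 μs; 2 hops → 2.16145 μs.
Propagation delays (d/s per hop): 70, 50000 μs; sum = 50070 μs.
End-to-end = 50070 μs.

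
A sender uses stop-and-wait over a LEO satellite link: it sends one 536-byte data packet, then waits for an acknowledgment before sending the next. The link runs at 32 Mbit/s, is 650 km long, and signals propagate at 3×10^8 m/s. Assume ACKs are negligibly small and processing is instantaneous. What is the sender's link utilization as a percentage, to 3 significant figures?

3.00 %

t_tx = L/R = 4288/32000000 = 0.000134 s.
t_prop = 650000/300000000 = 0.00216667 s; RTT = 0.00433333 s.
Cycle = t_tx + RTT = 0.00446733 s.
Utilization = t_tx / cycle = 0.000134/0.00446733 = 3.00 %.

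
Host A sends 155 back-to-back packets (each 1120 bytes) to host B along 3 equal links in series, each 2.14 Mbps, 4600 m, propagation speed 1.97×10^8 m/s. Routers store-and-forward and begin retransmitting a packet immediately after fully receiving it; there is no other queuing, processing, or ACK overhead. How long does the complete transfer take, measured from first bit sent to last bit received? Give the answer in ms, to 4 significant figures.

657.4 ms

Per-hop transmission t_tx = L/R = 8960/2140000 = 4.18692 ms.
Per-hop propagation t_prop = 4600/197000000 = 0.0233503 ms.
Pipeline fill: first packet needs 3·t_tx to clear all hops; remaining 154 packets each add one t_tx.
Total = (3+155-1)·t_tx + 3·t_prop = 157·4.18692 + 3·0.0233503 = 657.4 ms.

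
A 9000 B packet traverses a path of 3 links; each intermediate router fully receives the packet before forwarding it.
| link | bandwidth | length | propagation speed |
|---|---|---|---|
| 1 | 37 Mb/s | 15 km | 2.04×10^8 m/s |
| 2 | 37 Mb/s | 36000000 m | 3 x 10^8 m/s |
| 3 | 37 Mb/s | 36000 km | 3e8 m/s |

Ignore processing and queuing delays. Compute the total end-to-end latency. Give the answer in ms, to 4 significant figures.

L = 9000 × 8 = 72000 bits.
Transmission delay per hop = L/R = 72000/37000000 = 1.94595 ms; 3 hops → 5.83784 ms.
Propagation delays (d/s per hop): 0.0735294, 120, 120 ms; sum = 240.074 ms.
End-to-end = 245.9 ms.

245.9 ms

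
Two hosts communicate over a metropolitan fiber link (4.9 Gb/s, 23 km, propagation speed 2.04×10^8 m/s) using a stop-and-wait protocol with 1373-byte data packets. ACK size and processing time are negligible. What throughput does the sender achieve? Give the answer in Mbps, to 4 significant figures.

48.23 Mbps

t_tx = L/R = 10984/4900000000 = 2.24163e-06 s.
t_prop = 23000/204000000 = 0.000112745 s; RTT = 0.00022549 s.
Cycle = t_tx + RTT = 0.000227732 s.
Throughput = L / cycle = 10984 / 0.000227732 = 48.23 Mbps.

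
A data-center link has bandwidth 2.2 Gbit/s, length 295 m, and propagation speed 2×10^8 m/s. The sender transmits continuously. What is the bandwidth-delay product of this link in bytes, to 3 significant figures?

406 bytes

Propagation delay = 295 / 200000000 = 1.475e-06 s.
BDP = R × t_prop = 2200000000 × 1.475e-06 = 3245 bits.
In bytes: 3245/8 = 406 bytes.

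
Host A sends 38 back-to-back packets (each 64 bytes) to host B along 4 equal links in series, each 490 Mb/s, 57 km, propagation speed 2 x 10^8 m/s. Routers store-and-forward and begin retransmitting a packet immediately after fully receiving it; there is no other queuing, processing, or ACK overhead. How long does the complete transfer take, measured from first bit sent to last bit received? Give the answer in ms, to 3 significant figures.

Per-hop transmission t_tx = L/R = 512/490000000 = 0.0010449 ms.
Per-hop propagation t_prop = 57000/200000000 = 0.285 ms.
Pipeline fill: first packet needs 4·t_tx to clear all hops; remaining 37 packets each add one t_tx.
Total = (4+38-1)·t_tx + 4·t_prop = 41·0.0010449 + 4·0.285 = 1.18 ms.

1.18 ms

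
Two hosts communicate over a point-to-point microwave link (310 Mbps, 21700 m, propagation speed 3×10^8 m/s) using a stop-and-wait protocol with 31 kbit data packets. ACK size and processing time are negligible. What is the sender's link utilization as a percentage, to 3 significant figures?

t_tx = L/R = 31000/310000000 = 0.0001 s.
t_prop = 21700/300000000 = 7.23333e-05 s; RTT = 0.000144667 s.
Cycle = t_tx + RTT = 0.000244667 s.
Utilization = t_tx / cycle = 0.0001/0.000244667 = 40.9 %.

40.9 %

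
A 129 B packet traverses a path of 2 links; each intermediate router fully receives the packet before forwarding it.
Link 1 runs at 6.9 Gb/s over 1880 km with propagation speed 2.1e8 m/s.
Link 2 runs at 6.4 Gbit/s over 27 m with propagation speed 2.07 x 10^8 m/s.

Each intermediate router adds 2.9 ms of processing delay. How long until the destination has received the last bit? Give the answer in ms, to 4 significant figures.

11.85 ms

L = 129 × 8 = 1032 bits.
Transmission delays (L/R per hop): 0.000149565, 0.00016125 ms; sum = 0.000310815 ms.
Propagation delays (d/s per hop): 8.95238, 0.000130435 ms; sum = 8.95251 ms.
Processing at 1 router(s): 1 × 2.9 ms = 2.9 ms.
End-to-end = 11.85 ms.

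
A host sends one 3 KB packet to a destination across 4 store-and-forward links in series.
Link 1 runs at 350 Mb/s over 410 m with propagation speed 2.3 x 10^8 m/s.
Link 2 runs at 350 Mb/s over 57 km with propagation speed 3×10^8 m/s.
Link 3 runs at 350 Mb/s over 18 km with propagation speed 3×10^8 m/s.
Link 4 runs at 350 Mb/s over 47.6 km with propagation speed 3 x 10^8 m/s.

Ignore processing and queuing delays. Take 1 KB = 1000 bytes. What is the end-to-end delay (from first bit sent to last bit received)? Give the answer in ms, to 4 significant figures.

L = 24000 bits.
Transmission delay per hop = L/R = 24000/350000000 = 0.0685714 ms; 4 hops → 0.274286 ms.
Propagation delays (d/s per hop): 0.00178261, 0.19, 0.06, 0.158667 ms; sum = 0.410449 ms.
End-to-end = 0.6847 ms.

0.6847 ms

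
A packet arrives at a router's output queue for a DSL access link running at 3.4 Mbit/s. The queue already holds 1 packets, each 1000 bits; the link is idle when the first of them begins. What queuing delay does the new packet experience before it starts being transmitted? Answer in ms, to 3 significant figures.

0.294 ms

Each queued packet: L/R = 1000/3400000 = 0.294118 ms.
1 queued → 0.294118 ms.
Queuing delay = 0.294 ms.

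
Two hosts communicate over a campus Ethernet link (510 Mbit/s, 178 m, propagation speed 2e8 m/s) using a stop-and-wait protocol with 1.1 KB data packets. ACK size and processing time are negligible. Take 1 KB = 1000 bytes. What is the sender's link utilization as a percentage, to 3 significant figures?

t_tx = L/R = 8800/510000000 = 1.72549e-05 s.
t_prop = 178/200000000 = 8.9e-07 s; RTT = 1.78e-06 s.
Cycle = t_tx + RTT = 1.90349e-05 s.
Utilization = t_tx / cycle = 1.72549e-05/1.90349e-05 = 90.6 %.

90.6 %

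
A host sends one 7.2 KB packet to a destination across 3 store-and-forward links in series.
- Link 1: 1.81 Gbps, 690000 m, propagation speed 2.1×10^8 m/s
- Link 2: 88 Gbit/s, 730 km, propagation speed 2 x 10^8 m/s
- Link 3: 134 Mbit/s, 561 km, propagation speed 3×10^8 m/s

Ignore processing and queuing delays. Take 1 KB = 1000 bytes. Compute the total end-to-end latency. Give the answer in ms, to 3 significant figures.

L = 57600 bits.
Transmission delays (L/R per hop): 0.0318232, 0.000654545, 0.429851 ms; sum = 0.462328 ms.
Propagation delays (d/s per hop): 3.28571, 3.65, 1.87 ms; sum = 8.80571 ms.
End-to-end = 9.27 ms.

9.27 ms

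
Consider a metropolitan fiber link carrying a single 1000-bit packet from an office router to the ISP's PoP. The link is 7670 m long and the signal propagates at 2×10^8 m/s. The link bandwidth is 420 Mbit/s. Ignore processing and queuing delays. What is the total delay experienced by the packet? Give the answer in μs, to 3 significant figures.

Transmission delay = L/R = 1000 / 420000000 = 2.38095 μs.
Propagation delay = d/s = 7670 m / 200000000 m/s = 38.35 μs.
Total = 40.7 μs.

40.7 μs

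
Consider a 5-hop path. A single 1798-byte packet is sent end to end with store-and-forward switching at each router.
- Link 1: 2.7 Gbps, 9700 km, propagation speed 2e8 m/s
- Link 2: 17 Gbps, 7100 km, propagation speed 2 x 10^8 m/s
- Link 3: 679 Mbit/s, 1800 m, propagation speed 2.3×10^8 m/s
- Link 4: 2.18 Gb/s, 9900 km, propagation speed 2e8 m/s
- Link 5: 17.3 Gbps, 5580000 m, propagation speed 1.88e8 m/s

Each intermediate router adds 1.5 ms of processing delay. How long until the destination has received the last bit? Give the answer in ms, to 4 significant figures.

169.2 ms

L = 1798 × 8 = 14384 bits.
Transmission delays (L/R per hop): 0.00532741, 0.000846118, 0.0211841, 0.00659817, 0.000831445 ms; sum = 0.0347872 ms.
Propagation delays (d/s per hop): 48.5, 35.5, 0.00782609, 49.5, 29.6809 ms; sum = 163.189 ms.
Processing at 4 router(s): 4 × 1.5 ms = 6 ms.
End-to-end = 169.2 ms.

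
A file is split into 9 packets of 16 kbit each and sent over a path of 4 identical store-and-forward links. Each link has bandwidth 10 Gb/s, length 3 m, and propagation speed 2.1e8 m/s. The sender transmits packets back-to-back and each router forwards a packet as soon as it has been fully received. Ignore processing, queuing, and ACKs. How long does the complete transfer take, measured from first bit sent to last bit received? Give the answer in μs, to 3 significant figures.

19.3 μs

Per-hop transmission t_tx = L/R = 16000/10000000000 = 1.6 μs.
Per-hop propagation t_prop = 3/210000000 = 0.0142857 μs.
Pipeline fill: first packet needs 4·t_tx to clear all hops; remaining 8 packets each add one t_tx.
Total = (4+9-1)·t_tx + 4·t_prop = 12·1.6 + 4·0.0142857 = 19.3 μs.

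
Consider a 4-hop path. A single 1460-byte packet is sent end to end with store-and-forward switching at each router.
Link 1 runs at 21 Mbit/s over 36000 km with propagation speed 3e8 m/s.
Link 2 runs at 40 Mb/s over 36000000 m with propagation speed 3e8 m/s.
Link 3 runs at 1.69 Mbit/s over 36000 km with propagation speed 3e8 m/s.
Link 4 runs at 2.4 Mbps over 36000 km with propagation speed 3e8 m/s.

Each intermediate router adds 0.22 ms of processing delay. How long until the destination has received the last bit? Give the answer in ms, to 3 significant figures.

L = 1460 × 8 = 11680 bits.
Transmission delays (L/R per hop): 0.55619, 0.292, 6.91124, 4.86667 ms; sum = 12.6261 ms.
Propagation delays (d/s per hop): 120, 120, 120, 120 ms; sum = 480 ms.
Processing at 3 router(s): 3 × 0.22 ms = 0.66 ms.
End-to-end = 493 ms.

493 ms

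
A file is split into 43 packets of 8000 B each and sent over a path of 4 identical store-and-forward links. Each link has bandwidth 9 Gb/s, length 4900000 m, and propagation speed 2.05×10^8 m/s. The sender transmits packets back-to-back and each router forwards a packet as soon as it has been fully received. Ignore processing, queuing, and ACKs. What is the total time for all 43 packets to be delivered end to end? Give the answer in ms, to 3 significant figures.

95.9 ms

Per-hop transmission t_tx = L/R = 64000/9000000000 = 0.00711111 ms.
Per-hop propagation t_prop = 4900000/2.05e+08 = 23.9024 ms.
Pipeline fill: first packet needs 4·t_tx to clear all hops; remaining 42 packets each add one t_tx.
Total = (4+43-1)·t_tx + 4·t_prop = 46·0.00711111 + 4·23.9024 = 95.9 ms.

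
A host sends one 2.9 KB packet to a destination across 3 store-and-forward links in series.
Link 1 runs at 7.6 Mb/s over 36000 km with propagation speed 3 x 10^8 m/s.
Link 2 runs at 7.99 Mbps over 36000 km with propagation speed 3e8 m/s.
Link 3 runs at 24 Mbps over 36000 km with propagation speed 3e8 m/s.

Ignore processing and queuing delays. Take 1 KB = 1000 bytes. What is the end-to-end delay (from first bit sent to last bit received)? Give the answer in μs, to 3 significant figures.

L = 23200 bits.
Transmission delays (L/R per hop): 3052.63, 2903.63, 966.667 μs; sum = 6922.93 μs.
Propagation delays (d/s per hop): 120000, 120000, 120000 μs; sum = 360000 μs.
End-to-end = 367000 μs.

367000 μs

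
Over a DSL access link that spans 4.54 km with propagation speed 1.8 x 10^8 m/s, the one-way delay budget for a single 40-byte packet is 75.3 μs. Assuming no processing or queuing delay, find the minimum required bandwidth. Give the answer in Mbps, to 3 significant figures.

L = 320 bits.
Propagation delay = 4540 / 180000000 = 25.2222 μs.
Transmission budget = 75.3 − 25.2222 = 50.0778 μs.
R ≥ L / t_tx = 320 bits / 5.00778e-05 s = 6.39 Mbps.

6.39 Mbps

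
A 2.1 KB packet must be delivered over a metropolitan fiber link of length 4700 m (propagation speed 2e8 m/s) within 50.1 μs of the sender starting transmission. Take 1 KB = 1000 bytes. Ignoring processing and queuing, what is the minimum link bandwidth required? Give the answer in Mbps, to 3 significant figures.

632 Mbps

L = 16800 bits.
Propagation delay = 4700 / 200000000 = 23.5 μs.
Transmission budget = 50.1 − 23.5 = 26.6 μs.
R ≥ L / t_tx = 16800 bits / 2.66e-05 s = 632 Mbps.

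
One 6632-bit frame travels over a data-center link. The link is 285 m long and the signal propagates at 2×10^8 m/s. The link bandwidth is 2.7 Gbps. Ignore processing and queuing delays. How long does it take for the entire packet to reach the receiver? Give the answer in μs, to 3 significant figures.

Transmission delay = L/R = 6632 / 2700000000 = 2.4563 μs.
Propagation delay = d/s = 285 m / 200000000 m/s = 1.425 μs.
Total = 3.88 μs.

3.88 μs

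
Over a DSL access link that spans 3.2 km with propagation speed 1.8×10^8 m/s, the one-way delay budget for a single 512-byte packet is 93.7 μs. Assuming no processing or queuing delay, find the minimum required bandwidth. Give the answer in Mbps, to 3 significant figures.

L = 4096 bits.
Propagation delay = 3200 / 180000000 = 17.7778 μs.
Transmission budget = 93.7 − 17.7778 = 75.9222 μs.
R ≥ L / t_tx = 4096 bits / 7.59222e-05 s = 53.9 Mbps.

53.9 Mbps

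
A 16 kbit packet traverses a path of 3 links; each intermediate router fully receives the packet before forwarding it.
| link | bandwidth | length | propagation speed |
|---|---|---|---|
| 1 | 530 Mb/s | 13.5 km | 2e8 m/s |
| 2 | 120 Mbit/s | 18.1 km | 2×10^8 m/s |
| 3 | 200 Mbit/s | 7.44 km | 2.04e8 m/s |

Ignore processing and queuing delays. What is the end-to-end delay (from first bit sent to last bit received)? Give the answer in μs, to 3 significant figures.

L = 16000 bits.
Transmission delays (L/R per hop): 30.1887, 133.333, 80 μs; sum = 243.522 μs.
Propagation delays (d/s per hop): 67.5, 90.5, 36.4706 μs; sum = 194.471 μs.
End-to-end = 438 μs.

438 μs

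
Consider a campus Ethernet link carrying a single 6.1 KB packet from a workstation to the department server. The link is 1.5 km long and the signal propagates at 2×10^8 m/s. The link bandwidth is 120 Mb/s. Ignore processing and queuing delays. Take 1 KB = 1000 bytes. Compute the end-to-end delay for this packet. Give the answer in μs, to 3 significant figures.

L = 48800 bits.
Transmission delay = L/R = 48800 / 120000000 = 406.667 μs.
Propagation delay = d/s = 1500 m / 200000000 m/s = 7.5 μs.
Total = 414 μs.

414 μs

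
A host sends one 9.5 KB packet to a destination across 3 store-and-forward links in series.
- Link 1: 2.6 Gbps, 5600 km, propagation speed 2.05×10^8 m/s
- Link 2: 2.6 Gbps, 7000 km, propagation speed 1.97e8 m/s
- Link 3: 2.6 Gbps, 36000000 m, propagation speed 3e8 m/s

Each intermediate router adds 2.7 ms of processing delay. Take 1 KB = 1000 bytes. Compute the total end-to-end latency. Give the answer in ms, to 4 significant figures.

L = 76000 bits.
Transmission delay per hop = L/R = 76000/2600000000 = 0.0292308 ms; 3 hops → 0.0876923 ms.
Propagation delays (d/s per hop): 27.3171, 35.533, 120 ms; sum = 182.85 ms.
Processing at 2 router(s): 2 × 2.7 ms = 5.4 ms.
End-to-end = 188.3 ms.

188.3 ms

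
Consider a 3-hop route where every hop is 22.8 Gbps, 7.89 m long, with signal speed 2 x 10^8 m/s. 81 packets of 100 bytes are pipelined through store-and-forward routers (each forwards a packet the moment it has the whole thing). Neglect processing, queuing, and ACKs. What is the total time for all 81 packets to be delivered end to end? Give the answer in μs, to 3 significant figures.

Per-hop transmission t_tx = L/R = 800/22800000000 = 0.0350877 μs.
Per-hop propagation t_prop = 7.89/200000000 = 0.03945 μs.
Pipeline fill: first packet needs 3·t_tx to clear all hops; remaining 80 packets each add one t_tx.
Total = (3+81-1)·t_tx + 3·t_prop = 83·0.0350877 + 3·0.03945 = 3.03 μs.

3.03 μs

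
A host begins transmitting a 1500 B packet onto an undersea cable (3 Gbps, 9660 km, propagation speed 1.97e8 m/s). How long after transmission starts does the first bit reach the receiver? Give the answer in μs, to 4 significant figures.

49040 μs

First bit experiences only propagation delay: d/s = 9660000/197000000 = 49040 μs.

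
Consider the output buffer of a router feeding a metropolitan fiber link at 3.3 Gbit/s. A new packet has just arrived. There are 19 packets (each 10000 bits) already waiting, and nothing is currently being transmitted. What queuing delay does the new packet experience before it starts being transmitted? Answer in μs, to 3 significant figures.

57.6 μs

Each queued packet: L/R = 10000/3300000000 = 3.0303 μs.
19 queued → 57.5758 μs.
Queuing delay = 57.6 μs.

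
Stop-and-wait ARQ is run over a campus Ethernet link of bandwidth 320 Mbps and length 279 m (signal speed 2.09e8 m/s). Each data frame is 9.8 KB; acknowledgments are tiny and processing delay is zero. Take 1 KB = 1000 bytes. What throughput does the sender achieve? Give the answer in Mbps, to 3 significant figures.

t_tx = L/R = 78400/320000000 = 0.000245 s.
t_prop = 279/209000000 = 1.33493e-06 s; RTT = 2.66986e-06 s.
Cycle = t_tx + RTT = 0.00024767 s.
Throughput = L / cycle = 78400 / 0.00024767 = 317 Mbps.

317 Mbps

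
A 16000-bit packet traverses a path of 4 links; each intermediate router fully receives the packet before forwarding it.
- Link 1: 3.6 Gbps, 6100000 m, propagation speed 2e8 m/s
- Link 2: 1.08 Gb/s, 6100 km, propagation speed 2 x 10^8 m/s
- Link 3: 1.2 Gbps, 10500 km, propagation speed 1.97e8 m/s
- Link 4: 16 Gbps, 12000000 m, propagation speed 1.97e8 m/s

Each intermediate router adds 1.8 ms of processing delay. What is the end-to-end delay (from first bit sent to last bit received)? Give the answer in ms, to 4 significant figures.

180.6 ms

Transmission delays (L/R per hop): 0.00444444, 0.0148148, 0.0133333, 0.001 ms; sum = 0.0335926 ms.
Propagation delays (d/s per hop): 30.5, 30.5, 53.2995, 60.9137 ms; sum = 175.213 ms.
Processing at 3 router(s): 3 × 1.8 ms = 5.4 ms.
End-to-end = 180.6 ms.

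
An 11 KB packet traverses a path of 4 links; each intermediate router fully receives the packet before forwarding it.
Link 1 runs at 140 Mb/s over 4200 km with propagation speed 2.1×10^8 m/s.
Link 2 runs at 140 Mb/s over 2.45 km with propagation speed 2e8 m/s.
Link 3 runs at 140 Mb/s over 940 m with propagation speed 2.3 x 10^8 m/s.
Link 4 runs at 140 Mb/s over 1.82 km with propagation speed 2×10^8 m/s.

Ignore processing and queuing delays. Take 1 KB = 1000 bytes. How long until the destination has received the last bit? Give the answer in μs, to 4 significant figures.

L = 88000 bits.
Transmission delay per hop = L/R = 88000/140000000 = 628.571 μs; 4 hops → 2514.29 μs.
Propagation delays (d/s per hop): 20000, 12.25, 4.08696, 9.1 μs; sum = 20025.4 μs.
End-to-end = 22540 μs.

22540 μs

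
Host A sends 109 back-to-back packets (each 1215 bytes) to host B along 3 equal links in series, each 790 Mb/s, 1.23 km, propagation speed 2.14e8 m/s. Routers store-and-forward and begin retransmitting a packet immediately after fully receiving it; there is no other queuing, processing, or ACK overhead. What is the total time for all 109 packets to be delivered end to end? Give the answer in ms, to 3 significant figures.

Per-hop transmission t_tx = L/R = 9720/790000000 = 0.0123038 ms.
Per-hop propagation t_prop = 1230/214000000 = 0.00574766 ms.
Pipeline fill: first packet needs 3·t_tx to clear all hops; remaining 108 packets each add one t_tx.
Total = (3+109-1)·t_tx + 3·t_prop = 111·0.0123038 + 3·0.00574766 = 1.38 ms.

1.38 ms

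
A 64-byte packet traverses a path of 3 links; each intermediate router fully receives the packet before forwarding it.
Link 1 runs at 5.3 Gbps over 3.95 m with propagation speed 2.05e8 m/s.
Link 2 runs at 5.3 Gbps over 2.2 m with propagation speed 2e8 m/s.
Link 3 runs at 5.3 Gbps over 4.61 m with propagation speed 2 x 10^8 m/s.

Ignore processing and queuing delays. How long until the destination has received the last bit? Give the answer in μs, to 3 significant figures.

L = 64 × 8 = 512 bits.
Transmission delay per hop = L/R = 512/5300000000 = 0.0966038 μs; 3 hops → 0.289811 μs.
Propagation delays (d/s per hop): 0.0192683, 0.011, 0.02305 μs; sum = 0.0533183 μs.
End-to-end = 0.343 μs.

0.343 μs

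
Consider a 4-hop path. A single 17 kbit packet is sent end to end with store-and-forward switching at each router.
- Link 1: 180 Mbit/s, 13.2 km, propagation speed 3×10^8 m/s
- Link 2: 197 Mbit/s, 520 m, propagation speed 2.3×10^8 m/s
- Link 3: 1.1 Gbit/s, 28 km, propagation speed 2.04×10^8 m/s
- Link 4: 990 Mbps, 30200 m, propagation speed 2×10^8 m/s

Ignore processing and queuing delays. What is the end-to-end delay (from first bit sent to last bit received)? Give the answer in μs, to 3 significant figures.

548 μs

L = 17000 bits.
Transmission delays (L/R per hop): 94.4444, 86.2944, 15.4545, 17.1717 μs; sum = 213.365 μs.
Propagation delays (d/s per hop): 44, 2.26087, 137.255, 151 μs; sum = 334.516 μs.
End-to-end = 548 μs.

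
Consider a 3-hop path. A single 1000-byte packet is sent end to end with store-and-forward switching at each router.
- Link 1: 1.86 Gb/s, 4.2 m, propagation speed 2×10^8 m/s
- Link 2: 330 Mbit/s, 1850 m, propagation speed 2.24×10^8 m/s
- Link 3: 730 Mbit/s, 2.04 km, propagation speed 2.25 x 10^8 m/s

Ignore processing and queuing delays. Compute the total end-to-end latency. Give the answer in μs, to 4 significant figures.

L = 1000 × 8 = 8000 bits.
Transmission delays (L/R per hop): 4.30108, 24.2424, 10.9589 μs; sum = 39.5024 μs.
Propagation delays (d/s per hop): 0.021, 8.25893, 9.06667 μs; sum = 17.3466 μs.
End-to-end = 56.85 μs.

56.85 μs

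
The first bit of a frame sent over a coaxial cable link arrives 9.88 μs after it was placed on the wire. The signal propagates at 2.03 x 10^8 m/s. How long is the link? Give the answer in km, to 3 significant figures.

d = s × t_prop = 2.03e+08 × 9.88e-06 = 2.01 km.

2.01 km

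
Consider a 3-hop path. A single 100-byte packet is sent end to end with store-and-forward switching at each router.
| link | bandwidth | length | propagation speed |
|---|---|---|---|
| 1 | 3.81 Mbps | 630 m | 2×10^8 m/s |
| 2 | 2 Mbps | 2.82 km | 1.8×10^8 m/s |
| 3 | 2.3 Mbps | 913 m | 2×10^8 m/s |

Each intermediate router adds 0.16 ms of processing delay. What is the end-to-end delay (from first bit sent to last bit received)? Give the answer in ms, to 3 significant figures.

L = 100 × 8 = 800 bits.
Transmission delays (L/R per hop): 0.209974, 0.4, 0.347826 ms; sum = 0.9578 ms.
Propagation delays (d/s per hop): 0.00315, 0.0156667, 0.004565 ms; sum = 0.0233817 ms.
Processing at 2 router(s): 2 × 0.16 ms = 0.32 ms.
End-to-end = 1.30 ms.

1.30 ms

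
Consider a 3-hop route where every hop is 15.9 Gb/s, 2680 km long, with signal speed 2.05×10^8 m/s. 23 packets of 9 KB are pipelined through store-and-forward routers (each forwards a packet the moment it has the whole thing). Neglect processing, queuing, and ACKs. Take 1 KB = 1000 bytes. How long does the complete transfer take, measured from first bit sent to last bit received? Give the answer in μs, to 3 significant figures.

39300 μs

Per-hop transmission t_tx = L/R = 72000/15900000000 = 4.5283 μs.
Per-hop propagation t_prop = 2680000/2.05e+08 = 13073.2 μs.
Pipeline fill: first packet needs 3·t_tx to clear all hops; remaining 22 packets each add one t_tx.
Total = (3+23-1)·t_tx + 3·t_prop = 25·4.5283 + 3·13073.2 = 39300 μs.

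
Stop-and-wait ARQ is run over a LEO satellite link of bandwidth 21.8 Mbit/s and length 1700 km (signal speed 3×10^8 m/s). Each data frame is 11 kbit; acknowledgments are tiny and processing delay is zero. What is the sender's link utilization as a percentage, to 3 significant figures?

4.26 %

t_tx = L/R = 11000/21800000 = 0.000504587 s.
t_prop = 1700000/300000000 = 0.00566667 s; RTT = 0.0113333 s.
Cycle = t_tx + RTT = 0.0118379 s.
Utilization = t_tx / cycle = 0.000504587/0.0118379 = 4.26 %.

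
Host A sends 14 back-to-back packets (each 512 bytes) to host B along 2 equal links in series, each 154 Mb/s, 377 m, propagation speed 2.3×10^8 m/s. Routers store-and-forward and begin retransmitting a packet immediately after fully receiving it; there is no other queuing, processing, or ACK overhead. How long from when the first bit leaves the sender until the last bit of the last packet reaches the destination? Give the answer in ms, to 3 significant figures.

Per-hop transmission t_tx = L/R = 4096/154000000 = 0.0265974 ms.
Per-hop propagation t_prop = 377/2.3e+08 = 0.00163913 ms.
Pipeline fill: first packet needs 2·t_tx to clear all hops; remaining 13 packets each add one t_tx.
Total = (2+14-1)·t_tx + 2·t_prop = 15·0.0265974 + 2·0.00163913 = 0.402 ms.

0.402 ms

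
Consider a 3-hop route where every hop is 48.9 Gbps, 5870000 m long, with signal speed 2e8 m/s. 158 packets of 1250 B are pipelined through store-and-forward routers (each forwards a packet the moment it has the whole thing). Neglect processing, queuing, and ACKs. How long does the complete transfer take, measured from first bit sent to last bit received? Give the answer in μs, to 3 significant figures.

Per-hop transmission t_tx = L/R = 10000/48900000000 = 0.204499 μs.
Per-hop propagation t_prop = 5870000/200000000 = 29350 μs.
Pipeline fill: first packet needs 3·t_tx to clear all hops; remaining 157 packets each add one t_tx.
Total = (3+158-1)·t_tx + 3·t_prop = 160·0.204499 + 3·29350 = 88100 μs.

88100 μs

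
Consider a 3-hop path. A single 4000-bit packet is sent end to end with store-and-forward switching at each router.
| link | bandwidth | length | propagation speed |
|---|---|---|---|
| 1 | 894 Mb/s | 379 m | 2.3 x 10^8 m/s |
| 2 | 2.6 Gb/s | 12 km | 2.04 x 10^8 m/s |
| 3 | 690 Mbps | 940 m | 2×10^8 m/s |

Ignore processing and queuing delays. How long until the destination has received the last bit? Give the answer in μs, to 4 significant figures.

Transmission delays (L/R per hop): 4.47427, 1.53846, 5.7971 μs; sum = 11.8098 μs.
Propagation delays (d/s per hop): 1.64783, 58.8235, 4.7 μs; sum = 65.1714 μs.
End-to-end = 76.98 μs.

76.98 μs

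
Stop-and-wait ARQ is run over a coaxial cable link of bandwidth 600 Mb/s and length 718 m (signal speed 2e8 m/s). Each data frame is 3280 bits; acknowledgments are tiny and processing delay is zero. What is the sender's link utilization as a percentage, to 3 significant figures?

43.2 %

t_tx = L/R = 3280/600000000 = 5.46667e-06 s.
t_prop = 718/200000000 = 3.59e-06 s; RTT = 7.18e-06 s.
Cycle = t_tx + RTT = 1.26467e-05 s.
Utilization = t_tx / cycle = 5.46667e-06/1.26467e-05 = 43.2 %.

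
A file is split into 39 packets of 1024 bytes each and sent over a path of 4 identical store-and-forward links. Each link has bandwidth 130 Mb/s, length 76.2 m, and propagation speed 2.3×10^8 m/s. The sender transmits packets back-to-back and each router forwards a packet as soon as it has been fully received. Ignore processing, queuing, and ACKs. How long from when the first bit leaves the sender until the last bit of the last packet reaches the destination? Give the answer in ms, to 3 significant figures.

2.65 ms

Per-hop transmission t_tx = L/R = 8192/130000000 = 0.0630154 ms.
Per-hop propagation t_prop = 76.2/2.3e+08 = 0.000331304 ms.
Pipeline fill: first packet needs 4·t_tx to clear all hops; remaining 38 packets each add one t_tx.
Total = (4+39-1)·t_tx + 4·t_prop = 42·0.0630154 + 4·0.000331304 = 2.65 ms.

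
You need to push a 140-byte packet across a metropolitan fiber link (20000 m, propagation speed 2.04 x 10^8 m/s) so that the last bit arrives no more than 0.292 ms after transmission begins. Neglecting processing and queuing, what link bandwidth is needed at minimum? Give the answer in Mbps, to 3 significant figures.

L = 1120 bits.
Propagation delay = 20000 / 204000000 = 0.0980392 ms.
Transmission budget = 0.292 − 0.0980392 = 0.193961 ms.
R ≥ L / t_tx = 1120 bits / 0.000193961 s = 5.77 Mbps.

5.77 Mbps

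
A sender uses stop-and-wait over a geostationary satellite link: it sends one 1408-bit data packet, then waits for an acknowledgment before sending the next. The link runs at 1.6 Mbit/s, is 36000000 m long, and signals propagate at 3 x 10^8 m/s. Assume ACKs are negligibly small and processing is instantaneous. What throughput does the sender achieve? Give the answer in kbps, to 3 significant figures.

t_tx = L/R = 1408/1600000 = 0.00088 s.
t_prop = 36000000/300000000 = 0.12 s; RTT = 0.24 s.
Cycle = t_tx + RTT = 0.24088 s.
Throughput = L / cycle = 1408 / 0.24088 = 5.85 kbps.

5.85 kbps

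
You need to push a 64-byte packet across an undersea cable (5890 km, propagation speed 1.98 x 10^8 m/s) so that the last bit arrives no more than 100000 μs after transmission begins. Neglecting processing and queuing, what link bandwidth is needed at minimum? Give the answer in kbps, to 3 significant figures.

7.29 kbps

L = 512 bits.
Propagation delay = 5890000 / 198000000 = 29747.5 μs.
Transmission budget = 100000 − 29747.5 = 70252.5 μs.
R ≥ L / t_tx = 512 bits / 0.0702525 s = 7.29 kbps.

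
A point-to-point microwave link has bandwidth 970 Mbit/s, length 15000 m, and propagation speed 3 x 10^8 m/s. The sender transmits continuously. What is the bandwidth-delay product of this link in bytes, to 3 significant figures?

Propagation delay = 15000 / 300000000 = 5e-05 s.
BDP = R × t_prop = 970000000 × 5e-05 = 48500 bits.
In bytes: 48500/8 = 6060 bytes.

6060 bytes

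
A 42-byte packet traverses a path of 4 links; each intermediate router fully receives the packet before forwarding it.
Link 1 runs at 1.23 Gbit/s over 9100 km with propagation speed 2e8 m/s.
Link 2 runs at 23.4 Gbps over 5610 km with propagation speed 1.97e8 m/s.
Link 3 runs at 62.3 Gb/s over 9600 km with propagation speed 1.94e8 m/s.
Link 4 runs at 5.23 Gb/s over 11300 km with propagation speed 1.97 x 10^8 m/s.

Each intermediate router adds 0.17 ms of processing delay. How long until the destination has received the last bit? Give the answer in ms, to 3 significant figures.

181 ms

L = 42 × 8 = 336 bits.
Transmission delays (L/R per hop): 0.000273171, 1.4359e-05, 5.39326e-06, 6.42447e-05 ms; sum = 0.000357168 ms.
Propagation delays (d/s per hop): 45.5, 28.4772, 49.4845, 57.3604 ms; sum = 180.822 ms.
Processing at 3 router(s): 3 × 0.17 ms = 0.51 ms.
End-to-end = 181 ms.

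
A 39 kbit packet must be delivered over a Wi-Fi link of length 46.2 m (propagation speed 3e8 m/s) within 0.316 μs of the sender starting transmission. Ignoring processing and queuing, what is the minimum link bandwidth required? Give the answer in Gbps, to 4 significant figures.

Propagation delay = 46.2 / 300000000 = 0.154 μs.
Transmission budget = 0.316 − 0.154 = 0.162 μs.
R ≥ L / t_tx = 39000 bits / 1.62e-07 s = 240.7 Gbps.

240.7 Gbps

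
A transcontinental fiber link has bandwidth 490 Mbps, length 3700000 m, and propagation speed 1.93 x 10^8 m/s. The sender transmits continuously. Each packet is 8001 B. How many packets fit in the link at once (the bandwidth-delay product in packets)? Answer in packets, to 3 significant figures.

Propagation delay = 3700000 / 193000000 = 0.019171 s.
BDP = R × t_prop = 490000000 × 0.019171 = 9393780 bits.
In packets of 64008 bits: 147 packets.

147 packets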